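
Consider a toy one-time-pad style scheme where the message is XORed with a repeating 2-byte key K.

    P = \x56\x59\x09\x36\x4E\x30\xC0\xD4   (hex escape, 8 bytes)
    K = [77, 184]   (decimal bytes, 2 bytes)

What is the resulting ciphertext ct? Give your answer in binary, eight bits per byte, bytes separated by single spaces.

00011011 11100001 01000100 10001110 00000011 10001000 10001101 01101100

The 2-byte key repeats, so the effective keystream is 4d b8 4d b8 4d b8 4d b8.
byte 0: 56 ^ 4d = 1b
byte 1: 59 ^ b8 = e1
byte 2: 09 ^ 4d = 44
byte 3: 36 ^ b8 = 8e
byte 4: 4e ^ 4d = 03
byte 5: 30 ^ b8 = 88
byte 6: c0 ^ 4d = 8d
byte 7: d4 ^ b8 = 6c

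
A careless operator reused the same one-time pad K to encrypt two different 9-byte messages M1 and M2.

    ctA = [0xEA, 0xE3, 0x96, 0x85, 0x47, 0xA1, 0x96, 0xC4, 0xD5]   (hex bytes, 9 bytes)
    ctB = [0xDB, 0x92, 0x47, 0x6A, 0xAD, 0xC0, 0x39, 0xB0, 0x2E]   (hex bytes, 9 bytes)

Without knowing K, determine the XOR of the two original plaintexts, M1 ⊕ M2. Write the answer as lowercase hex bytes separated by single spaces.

31 71 d1 ef ea 61 af 74 fb

ctA ⊕ ctB = (M1 ⊕ K) ⊕ (M2 ⊕ K) = M1 ⊕ M2 — the shared key cancels under XOR.
byte 0: ea ⊕ db = 31
byte 1: e3 ⊕ 92 = 71
byte 2: 96 ⊕ 47 = d1
byte 3: 85 ⊕ 6a = ef
byte 4: 47 ⊕ ad = ea
byte 5: a1 ⊕ c0 = 61
byte 6: 96 ⊕ 39 = af
byte 7: c4 ⊕ b0 = 74
byte 8: d5 ⊕ 2e = fb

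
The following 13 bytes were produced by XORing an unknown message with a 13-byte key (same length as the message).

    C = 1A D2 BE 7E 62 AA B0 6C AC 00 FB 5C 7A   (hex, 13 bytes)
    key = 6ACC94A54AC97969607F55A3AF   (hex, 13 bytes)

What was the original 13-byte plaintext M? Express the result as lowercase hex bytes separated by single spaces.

1a XOR 6a = 70
d2 XOR cc = 1e
be XOR 94 = 2a
7e XOR a5 = db
62 XOR 4a = 28
aa XOR c9 = 63
b0 XOR 79 = c9
6c XOR 69 = 05
ac XOR 60 = cc
00 XOR 7f = 7f
fb XOR 55 = ae
5c XOR a3 = ff
7a XOR af = d5

70 1e 2a db 28 63 c9 05 cc 7f ae ff d5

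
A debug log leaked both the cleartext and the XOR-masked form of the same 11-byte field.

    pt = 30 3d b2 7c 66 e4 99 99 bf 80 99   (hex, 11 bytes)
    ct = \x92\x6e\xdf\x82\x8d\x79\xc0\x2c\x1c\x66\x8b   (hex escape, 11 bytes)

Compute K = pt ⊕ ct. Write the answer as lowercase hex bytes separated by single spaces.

Since ct = pt ⊕ K, XORing both sides with pt gives K = pt ⊕ ct.
 48 ⊕ 146 = 162
 61 ⊕ 110 =  83
178 ⊕ 223 = 109
124 ⊕ 130 = 254
102 ⊕ 141 = 235
228 ⊕ 121 = 157
153 ⊕ 192 =  89
153 ⊕  44 = 181
191 ⊕  28 = 163
128 ⊕ 102 = 230
153 ⊕ 139 =  18

a2 53 6d fe eb 9d 59 b5 a3 e6 12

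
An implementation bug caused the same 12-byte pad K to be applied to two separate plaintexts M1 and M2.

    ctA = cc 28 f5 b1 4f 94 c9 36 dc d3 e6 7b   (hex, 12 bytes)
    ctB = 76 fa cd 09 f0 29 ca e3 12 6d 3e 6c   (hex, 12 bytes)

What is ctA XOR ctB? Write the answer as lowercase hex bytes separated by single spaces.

ctA ⊕ ctB = (M1 ⊕ K) ⊕ (M2 ⊕ K) = M1 ⊕ M2 — the shared key cancels under XOR.
byte 0: cc ^ 76 = ba
byte 1: 28 ^ fa = d2
byte 2: f5 ^ cd = 38
byte 3: b1 ^ 09 = b8
byte 4: 4f ^ f0 = bf
byte 5: 94 ^ 29 = bd
byte 6: c9 ^ ca = 03
byte 7: 36 ^ e3 = d5
byte 8: dc ^ 12 = ce
byte 9: d3 ^ 6d = be
byte 10: e6 ^ 3e = d8
byte 11: 7b ^ 6c = 17

ba d2 38 b8 bf bd 03 d5 ce be d8 17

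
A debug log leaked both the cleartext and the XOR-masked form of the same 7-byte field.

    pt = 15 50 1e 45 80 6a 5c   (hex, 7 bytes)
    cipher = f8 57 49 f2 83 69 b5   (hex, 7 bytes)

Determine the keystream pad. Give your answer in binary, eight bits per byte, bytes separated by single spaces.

11101101 00000111 01010111 10110111 00000011 00000011 11101001

Since cipher = pt ⊕ pad, XORing both sides with pt gives pad = pt ⊕ cipher.
byte 0:  21 xor 248 = 237
byte 1:  80 xor  87 =   7
byte 2:  30 xor  73 =  87
byte 3:  69 xor 242 = 183
byte 4: 128 xor 131 =   3
byte 5: 106 xor 105 =   3
byte 6:  92 xor 181 = 233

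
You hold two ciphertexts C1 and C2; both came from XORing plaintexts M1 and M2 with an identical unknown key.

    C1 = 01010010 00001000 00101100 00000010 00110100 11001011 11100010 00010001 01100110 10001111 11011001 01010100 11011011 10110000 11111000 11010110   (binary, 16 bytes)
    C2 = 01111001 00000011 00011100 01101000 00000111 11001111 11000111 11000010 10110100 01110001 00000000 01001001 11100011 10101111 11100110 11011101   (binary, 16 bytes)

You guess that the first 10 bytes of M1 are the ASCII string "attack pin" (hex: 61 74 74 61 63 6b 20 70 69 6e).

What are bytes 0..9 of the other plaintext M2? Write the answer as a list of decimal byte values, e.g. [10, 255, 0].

First, C1 ⊕ C2 = (M1 ⊕ K) ⊕ (M2 ⊕ K) = M1 ⊕ M2, so the key drops out. Then M2 = (M1 ⊕ M2) ⊕ M1 over the first 10 bytes.
byte 0: (52 ^ 79) ^ 61 = 2b ^ 61 = 4a
byte 1: (08 ^ 03) ^ 74 = 0b ^ 74 = 7f
byte 2: (2c ^ 1c) ^ 74 = 30 ^ 74 = 44
byte 3: (02 ^ 68) ^ 61 = 6a ^ 61 = 0b
byte 4: (34 ^ 07) ^ 63 = 33 ^ 63 = 50
byte 5: (cb ^ cf) ^ 6b = 04 ^ 6b = 6f
byte 6: (e2 ^ c7) ^ 20 = 25 ^ 20 = 05
byte 7: (11 ^ c2) ^ 70 = d3 ^ 70 = a3
byte 8: (66 ^ b4) ^ 69 = d2 ^ 69 = bb
byte 9: (8f ^ 71) ^ 6e = fe ^ 6e = 90

[74, 127, 68, 11, 80, 111, 5, 163, 187, 144]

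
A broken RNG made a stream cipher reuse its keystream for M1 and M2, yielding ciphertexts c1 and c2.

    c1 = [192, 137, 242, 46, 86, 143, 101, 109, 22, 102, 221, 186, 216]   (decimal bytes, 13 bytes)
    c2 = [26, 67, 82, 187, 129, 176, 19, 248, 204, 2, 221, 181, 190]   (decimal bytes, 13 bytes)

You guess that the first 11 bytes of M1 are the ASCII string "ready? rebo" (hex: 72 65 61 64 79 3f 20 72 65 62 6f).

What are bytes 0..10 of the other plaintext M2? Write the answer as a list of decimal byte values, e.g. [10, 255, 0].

First, c1 ⊕ c2 = (M1 ⊕ K) ⊕ (M2 ⊕ K) = M1 ⊕ M2, so the key drops out. Then M2 = (M1 ⊕ M2) ⊕ M1 over the first 11 bytes.
byte 0: (c0 xor 1a) xor 72 = da xor 72 = a8
byte 1: (89 xor 43) xor 65 = ca xor 65 = af
byte 2: (f2 xor 52) xor 61 = a0 xor 61 = c1
byte 3: (2e xor bb) xor 64 = 95 xor 64 = f1
byte 4: (56 xor 81) xor 79 = d7 xor 79 = ae
byte 5: (8f xor b0) xor 3f = 3f xor 3f = 00
byte 6: (65 xor 13) xor 20 = 76 xor 20 = 56
byte 7: (6d xor f8) xor 72 = 95 xor 72 = e7
byte 8: (16 xor cc) xor 65 = da xor 65 = bf
byte 9: (66 xor 02) xor 62 = 64 xor 62 = 06
byte 10: (dd xor dd) xor 6f = 00 xor 6f = 6f

[168, 175, 193, 241, 174, 0, 86, 231, 191, 6, 111]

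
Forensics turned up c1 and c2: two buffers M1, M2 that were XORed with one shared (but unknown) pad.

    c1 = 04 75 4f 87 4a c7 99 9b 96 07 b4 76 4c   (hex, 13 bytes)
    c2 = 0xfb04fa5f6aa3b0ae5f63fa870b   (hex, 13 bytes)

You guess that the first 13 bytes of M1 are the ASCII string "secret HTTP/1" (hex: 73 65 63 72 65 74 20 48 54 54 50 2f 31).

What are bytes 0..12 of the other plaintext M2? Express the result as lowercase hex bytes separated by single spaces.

First, c1 ⊕ c2 = (M1 ⊕ K) ⊕ (M2 ⊕ K) = M1 ⊕ M2, so the key drops out. Then M2 = (M1 ⊕ M2) ⊕ M1 over the first 13 bytes.
byte 0: (04 ^ fb) ^ 73 = ff ^ 73 = 8c
byte 1: (75 ^ 04) ^ 65 = 71 ^ 65 = 14
byte 2: (4f ^ fa) ^ 63 = b5 ^ 63 = d6
byte 3: (87 ^ 5f) ^ 72 = d8 ^ 72 = aa
byte 4: (4a ^ 6a) ^ 65 = 20 ^ 65 = 45
byte 5: (c7 ^ a3) ^ 74 = 64 ^ 74 = 10
byte 6: (99 ^ b0) ^ 20 = 29 ^ 20 = 09
byte 7: (9b ^ ae) ^ 48 = 35 ^ 48 = 7d
byte 8: (96 ^ 5f) ^ 54 = c9 ^ 54 = 9d
byte 9: (07 ^ 63) ^ 54 = 64 ^ 54 = 30
byte 10: (b4 ^ fa) ^ 50 = 4e ^ 50 = 1e
byte 11: (76 ^ 87) ^ 2f = f1 ^ 2f = de
byte 12: (4c ^ 0b) ^ 31 = 47 ^ 31 = 76

8c 14 d6 aa 45 10 09 7d 9d 30 1e de 76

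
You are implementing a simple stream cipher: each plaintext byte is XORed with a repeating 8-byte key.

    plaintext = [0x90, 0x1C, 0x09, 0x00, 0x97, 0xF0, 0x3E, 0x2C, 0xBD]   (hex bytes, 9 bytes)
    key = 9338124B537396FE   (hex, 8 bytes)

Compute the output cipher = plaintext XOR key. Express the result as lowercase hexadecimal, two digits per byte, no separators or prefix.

03241b4bc483a8d22e

The 8-byte key repeats, so the effective keystream is 93 38 12 4b 53 73 96 fe 93.
byte 0: 144 ⊕ 147 =   3
byte 1:  28 ⊕  56 =  36
byte 2:   9 ⊕  18 =  27
byte 3:   0 ⊕  75 =  75
byte 4: 151 ⊕  83 = 196
byte 5: 240 ⊕ 115 = 131
byte 6:  62 ⊕ 150 = 168
byte 7:  44 ⊕ 254 = 210
byte 8: 189 ⊕ 147 =  46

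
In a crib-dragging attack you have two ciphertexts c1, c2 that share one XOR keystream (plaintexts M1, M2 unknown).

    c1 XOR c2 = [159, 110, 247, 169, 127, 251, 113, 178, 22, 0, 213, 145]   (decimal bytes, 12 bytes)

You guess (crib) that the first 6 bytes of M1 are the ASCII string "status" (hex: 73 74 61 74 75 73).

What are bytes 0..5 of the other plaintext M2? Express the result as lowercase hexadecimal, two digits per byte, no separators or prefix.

ec1a96dd0a88

Since c1 ⊕ c2 = M1 ⊕ M2, XORing with the guessed M1 bytes yields the corresponding M2 bytes: M2 = (c1 ⊕ c2) ⊕ M1.
9f XOR 73 = ec
6e XOR 74 = 1a
f7 XOR 61 = 96
a9 XOR 74 = dd
7f XOR 75 = 0a
fb XOR 73 = 88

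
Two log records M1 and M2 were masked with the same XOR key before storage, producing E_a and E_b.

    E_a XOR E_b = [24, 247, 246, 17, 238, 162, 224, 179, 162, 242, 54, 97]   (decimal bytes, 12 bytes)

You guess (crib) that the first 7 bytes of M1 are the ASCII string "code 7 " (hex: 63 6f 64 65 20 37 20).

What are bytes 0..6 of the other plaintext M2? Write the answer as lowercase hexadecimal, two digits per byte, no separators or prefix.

7b989274ce95c0

Since E_a ⊕ E_b = M1 ⊕ M2, XORing with the guessed M1 bytes yields the corresponding M2 bytes: M2 = (E_a ⊕ E_b) ⊕ M1.
18 ^ 63 = 7b
f7 ^ 6f = 98
f6 ^ 64 = 92
11 ^ 65 = 74
ee ^ 20 = ce
a2 ^ 37 = 95
e0 ^ 20 = c0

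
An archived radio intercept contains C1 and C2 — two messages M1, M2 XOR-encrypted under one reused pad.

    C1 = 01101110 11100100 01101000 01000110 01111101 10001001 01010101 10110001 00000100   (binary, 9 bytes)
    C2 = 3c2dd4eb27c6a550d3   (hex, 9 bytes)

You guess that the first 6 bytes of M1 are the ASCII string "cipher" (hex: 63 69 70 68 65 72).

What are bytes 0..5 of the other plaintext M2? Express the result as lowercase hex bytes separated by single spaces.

First, C1 ⊕ C2 = (M1 ⊕ K) ⊕ (M2 ⊕ K) = M1 ⊕ M2, so the key drops out. Then M2 = (M1 ⊕ M2) ⊕ M1 over the first 6 bytes.
byte 0: (6e XOR 3c) XOR 63 = 52 XOR 63 = 31
byte 1: (e4 XOR 2d) XOR 69 = c9 XOR 69 = a0
byte 2: (68 XOR d4) XOR 70 = bc XOR 70 = cc
byte 3: (46 XOR eb) XOR 68 = ad XOR 68 = c5
byte 4: (7d XOR 27) XOR 65 = 5a XOR 65 = 3f
byte 5: (89 XOR c6) XOR 72 = 4f XOR 72 = 3d

31 a0 cc c5 3f 3d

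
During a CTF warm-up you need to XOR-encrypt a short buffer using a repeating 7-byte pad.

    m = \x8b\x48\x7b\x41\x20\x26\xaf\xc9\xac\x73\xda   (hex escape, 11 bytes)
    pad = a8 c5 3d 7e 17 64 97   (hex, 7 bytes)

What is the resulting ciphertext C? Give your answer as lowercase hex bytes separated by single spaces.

23 8d 46 3f 37 42 38 61 69 4e a4

The 7-byte key repeats, so the effective keystream is a8 c5 3d 7e 17 64 97 a8 c5 3d 7e.
byte 0: 139 xor 168 =  35
byte 1:  72 xor 197 = 141
byte 2: 123 xor  61 =  70
byte 3:  65 xor 126 =  63
byte 4:  32 xor  23 =  55
byte 5:  38 xor 100 =  66
byte 6: 175 xor 151 =  56
byte 7: 201 xor 168 =  97
byte 8: 172 xor 197 = 105
byte 9: 115 xor  61 =  78
byte 10: 218 xor 126 = 164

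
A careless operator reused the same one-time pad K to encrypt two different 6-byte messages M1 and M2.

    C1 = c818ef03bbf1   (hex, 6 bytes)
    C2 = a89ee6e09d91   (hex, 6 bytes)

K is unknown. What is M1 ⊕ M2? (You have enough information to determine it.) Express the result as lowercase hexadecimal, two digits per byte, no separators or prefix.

C1 ⊕ C2 = (M1 ⊕ K) ⊕ (M2 ⊕ K) = M1 ⊕ M2 — the shared key cancels under XOR.
c8 xor a8 = 60
18 xor 9e = 86
ef xor e6 = 09
03 xor e0 = e3
bb xor 9d = 26
f1 xor 91 = 60

608609e32660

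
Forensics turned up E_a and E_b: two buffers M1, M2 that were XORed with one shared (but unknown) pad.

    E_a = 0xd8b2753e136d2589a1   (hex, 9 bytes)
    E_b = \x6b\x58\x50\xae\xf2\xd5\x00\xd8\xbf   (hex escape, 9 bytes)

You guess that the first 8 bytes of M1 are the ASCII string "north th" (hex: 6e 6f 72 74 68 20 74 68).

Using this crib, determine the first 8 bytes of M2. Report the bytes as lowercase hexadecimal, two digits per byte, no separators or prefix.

First, E_a ⊕ E_b = (M1 ⊕ K) ⊕ (M2 ⊕ K) = M1 ⊕ M2, so the key drops out. Then M2 = (M1 ⊕ M2) ⊕ M1 over the first 8 bytes.
byte 0: (d8 ⊕ 6b) ⊕ 6e = b3 ⊕ 6e = dd
byte 1: (b2 ⊕ 58) ⊕ 6f = ea ⊕ 6f = 85
byte 2: (75 ⊕ 50) ⊕ 72 = 25 ⊕ 72 = 57
byte 3: (3e ⊕ ae) ⊕ 74 = 90 ⊕ 74 = e4
byte 4: (13 ⊕ f2) ⊕ 68 = e1 ⊕ 68 = 89
byte 5: (6d ⊕ d5) ⊕ 20 = b8 ⊕ 20 = 98
byte 6: (25 ⊕ 00) ⊕ 74 = 25 ⊕ 74 = 51
byte 7: (89 ⊕ d8) ⊕ 68 = 51 ⊕ 68 = 39

dd8557e489985139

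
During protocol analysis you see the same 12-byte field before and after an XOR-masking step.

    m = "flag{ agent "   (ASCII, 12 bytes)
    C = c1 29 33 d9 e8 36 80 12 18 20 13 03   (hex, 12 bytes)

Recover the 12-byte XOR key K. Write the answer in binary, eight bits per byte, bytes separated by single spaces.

Since C = m ⊕ K, XORing both sides with m gives K = m ⊕ C.
66 xor c1 = a7
6c xor 29 = 45
61 xor 33 = 52
67 xor d9 = be
7b xor e8 = 93
20 xor 36 = 16
61 xor 80 = e1
67 xor 12 = 75
65 xor 18 = 7d
6e xor 20 = 4e
74 xor 13 = 67
20 xor 03 = 23

10100111 01000101 01010010 10111110 10010011 00010110 11100001 01110101 01111101 01001110 01100111 00100011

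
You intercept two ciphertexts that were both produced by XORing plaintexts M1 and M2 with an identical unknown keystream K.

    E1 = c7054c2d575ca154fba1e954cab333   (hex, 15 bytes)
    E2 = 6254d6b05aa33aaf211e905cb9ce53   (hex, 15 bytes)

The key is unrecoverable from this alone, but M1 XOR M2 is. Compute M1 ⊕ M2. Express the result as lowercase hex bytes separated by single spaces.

E1 ⊕ E2 = (M1 ⊕ K) ⊕ (M2 ⊕ K) = M1 ⊕ M2 — the shared key cancels under XOR.
byte 0: 11000111 ⊕ 01100010 = 10100101
byte 1: 00000101 ⊕ 01010100 = 01010001
byte 2: 01001100 ⊕ 11010110 = 10011010
byte 3: 00101101 ⊕ 10110000 = 10011101
byte 4: 01010111 ⊕ 01011010 = 00001101
byte 5: 01011100 ⊕ 10100011 = 11111111
byte 6: 10100001 ⊕ 00111010 = 10011011
byte 7: 01010100 ⊕ 10101111 = 11111011
byte 8: 11111011 ⊕ 00100001 = 11011010
byte 9: 10100001 ⊕ 00011110 = 10111111
byte 10: 11101001 ⊕ 10010000 = 01111001
byte 11: 01010100 ⊕ 01011100 = 00001000
byte 12: 11001010 ⊕ 10111001 = 01110011
byte 13: 10110011 ⊕ 11001110 = 01111101
byte 14: 00110011 ⊕ 01010011 = 01100000

a5 51 9a 9d 0d ff 9b fb da bf 79 08 73 7d 60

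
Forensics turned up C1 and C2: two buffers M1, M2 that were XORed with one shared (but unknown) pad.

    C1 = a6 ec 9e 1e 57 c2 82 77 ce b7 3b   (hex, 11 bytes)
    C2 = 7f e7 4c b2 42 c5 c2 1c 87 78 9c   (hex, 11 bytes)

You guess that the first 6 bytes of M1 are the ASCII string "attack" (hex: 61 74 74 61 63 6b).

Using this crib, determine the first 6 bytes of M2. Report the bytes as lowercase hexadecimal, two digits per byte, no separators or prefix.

b87fa6cd766c

First, C1 ⊕ C2 = (M1 ⊕ K) ⊕ (M2 ⊕ K) = M1 ⊕ M2, so the key drops out. Then M2 = (M1 ⊕ M2) ⊕ M1 over the first 6 bytes.
byte 0: (a6 xor 7f) xor 61 = d9 xor 61 = b8
byte 1: (ec xor e7) xor 74 = 0b xor 74 = 7f
byte 2: (9e xor 4c) xor 74 = d2 xor 74 = a6
byte 3: (1e xor b2) xor 61 = ac xor 61 = cd
byte 4: (57 xor 42) xor 63 = 15 xor 63 = 76
byte 5: (c2 xor c5) xor 6b = 07 xor 6b = 6c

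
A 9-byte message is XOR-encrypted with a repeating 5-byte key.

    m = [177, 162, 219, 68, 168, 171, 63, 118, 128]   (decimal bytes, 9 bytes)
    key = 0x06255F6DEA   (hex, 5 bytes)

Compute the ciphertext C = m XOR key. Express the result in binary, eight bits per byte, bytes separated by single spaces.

10110111 10000111 10000100 00101001 01000010 10101101 00011010 00101001 11101101

The 5-byte key repeats, so the effective keystream is 06 25 5f 6d ea 06 25 5f 6d.
byte 0: b1 ⊕ 06 = b7
byte 1: a2 ⊕ 25 = 87
byte 2: db ⊕ 5f = 84
byte 3: 44 ⊕ 6d = 29
byte 4: a8 ⊕ ea = 42
byte 5: ab ⊕ 06 = ad
byte 6: 3f ⊕ 25 = 1a
byte 7: 76 ⊕ 5f = 29
byte 8: 80 ⊕ 6d = ed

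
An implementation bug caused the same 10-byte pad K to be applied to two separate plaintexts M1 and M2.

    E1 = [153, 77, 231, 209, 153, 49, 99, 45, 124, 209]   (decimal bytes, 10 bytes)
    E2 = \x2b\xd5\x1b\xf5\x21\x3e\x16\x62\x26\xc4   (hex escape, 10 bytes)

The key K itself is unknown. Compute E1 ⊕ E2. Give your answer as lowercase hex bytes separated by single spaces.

b2 98 fc 24 b8 0f 75 4f 5a 15

E1 ⊕ E2 = (M1 ⊕ K) ⊕ (M2 ⊕ K) = M1 ⊕ M2 — the shared key cancels under XOR.
153 ^  43 = 178
 77 ^ 213 = 152
231 ^  27 = 252
209 ^ 245 =  36
153 ^  33 = 184
 49 ^  62 =  15
 99 ^  22 = 117
 45 ^  98 =  79
124 ^  38 =  90
209 ^ 196 =  21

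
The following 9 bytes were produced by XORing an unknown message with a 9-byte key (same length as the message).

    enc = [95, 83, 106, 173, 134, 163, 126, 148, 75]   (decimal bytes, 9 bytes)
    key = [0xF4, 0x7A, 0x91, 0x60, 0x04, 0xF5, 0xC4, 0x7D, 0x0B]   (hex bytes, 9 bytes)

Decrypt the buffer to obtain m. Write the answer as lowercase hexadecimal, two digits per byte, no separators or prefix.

byte 0:  95 ^ 244 = 171
byte 1:  83 ^ 122 =  41
byte 2: 106 ^ 145 = 251
byte 3: 173 ^  96 = 205
byte 4: 134 ^   4 = 130
byte 5: 163 ^ 245 =  86
byte 6: 126 ^ 196 = 186
byte 7: 148 ^ 125 = 233
byte 8:  75 ^  11 =  64

ab29fbcd8256bae940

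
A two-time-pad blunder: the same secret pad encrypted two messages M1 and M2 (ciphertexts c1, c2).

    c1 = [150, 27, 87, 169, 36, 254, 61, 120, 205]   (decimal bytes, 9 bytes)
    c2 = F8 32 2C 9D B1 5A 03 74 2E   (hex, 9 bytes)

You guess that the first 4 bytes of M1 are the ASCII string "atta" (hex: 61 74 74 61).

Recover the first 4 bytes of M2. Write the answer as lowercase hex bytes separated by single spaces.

0f 5d 0f 55

First, c1 ⊕ c2 = (M1 ⊕ K) ⊕ (M2 ⊕ K) = M1 ⊕ M2, so the key drops out. Then M2 = (M1 ⊕ M2) ⊕ M1 over the first 4 bytes.
byte 0: (96 xor f8) xor 61 = 6e xor 61 = 0f
byte 1: (1b xor 32) xor 74 = 29 xor 74 = 5d
byte 2: (57 xor 2c) xor 74 = 7b xor 74 = 0f
byte 3: (a9 xor 9d) xor 61 = 34 xor 61 = 55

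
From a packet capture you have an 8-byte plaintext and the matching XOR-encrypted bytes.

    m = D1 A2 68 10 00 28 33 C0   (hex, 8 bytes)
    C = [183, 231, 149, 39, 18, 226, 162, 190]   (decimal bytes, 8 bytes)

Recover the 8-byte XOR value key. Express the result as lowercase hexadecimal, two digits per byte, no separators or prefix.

Since C = m ⊕ key, XORing both sides with m gives key = m ⊕ C.
d1 xor b7 = 66
a2 xor e7 = 45
68 xor 95 = fd
10 xor 27 = 37
00 xor 12 = 12
28 xor e2 = ca
33 xor a2 = 91
c0 xor be = 7e

6645fd3712ca917e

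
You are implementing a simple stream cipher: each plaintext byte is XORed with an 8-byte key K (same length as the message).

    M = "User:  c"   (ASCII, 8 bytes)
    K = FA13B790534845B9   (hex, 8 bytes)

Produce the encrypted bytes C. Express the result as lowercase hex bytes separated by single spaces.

55 ⊕ fa = af
73 ⊕ 13 = 60
65 ⊕ b7 = d2
72 ⊕ 90 = e2
3a ⊕ 53 = 69
20 ⊕ 48 = 68
20 ⊕ 45 = 65
63 ⊕ b9 = da

af 60 d2 e2 69 68 65 da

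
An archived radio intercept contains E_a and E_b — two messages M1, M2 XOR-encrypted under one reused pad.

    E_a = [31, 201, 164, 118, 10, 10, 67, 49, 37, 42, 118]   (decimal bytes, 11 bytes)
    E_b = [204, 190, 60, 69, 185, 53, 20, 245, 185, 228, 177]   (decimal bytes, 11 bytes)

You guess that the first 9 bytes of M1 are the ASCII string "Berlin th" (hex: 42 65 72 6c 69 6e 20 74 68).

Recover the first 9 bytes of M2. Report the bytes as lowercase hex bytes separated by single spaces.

First, E_a ⊕ E_b = (M1 ⊕ K) ⊕ (M2 ⊕ K) = M1 ⊕ M2, so the key drops out. Then M2 = (M1 ⊕ M2) ⊕ M1 over the first 9 bytes.
byte 0: (1f xor cc) xor 42 = d3 xor 42 = 91
byte 1: (c9 xor be) xor 65 = 77 xor 65 = 12
byte 2: (a4 xor 3c) xor 72 = 98 xor 72 = ea
byte 3: (76 xor 45) xor 6c = 33 xor 6c = 5f
byte 4: (0a xor b9) xor 69 = b3 xor 69 = da
byte 5: (0a xor 35) xor 6e = 3f xor 6e = 51
byte 6: (43 xor 14) xor 20 = 57 xor 20 = 77
byte 7: (31 xor f5) xor 74 = c4 xor 74 = b0
byte 8: (25 xor b9) xor 68 = 9c xor 68 = f4

91 12 ea 5f da 51 77 b0 f4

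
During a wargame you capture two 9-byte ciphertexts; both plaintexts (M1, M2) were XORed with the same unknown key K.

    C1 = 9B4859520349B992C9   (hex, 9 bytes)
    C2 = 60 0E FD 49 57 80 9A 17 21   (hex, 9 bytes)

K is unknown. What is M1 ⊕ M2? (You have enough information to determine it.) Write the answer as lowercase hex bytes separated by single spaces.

fb 46 a4 1b 54 c9 23 85 e8

C1 ⊕ C2 = (M1 ⊕ K) ⊕ (M2 ⊕ K) = M1 ⊕ M2 — the shared key cancels under XOR.
10011011 xor 01100000 = 11111011
01001000 xor 00001110 = 01000110
01011001 xor 11111101 = 10100100
01010010 xor 01001001 = 00011011
00000011 xor 01010111 = 01010100
01001001 xor 10000000 = 11001001
10111001 xor 10011010 = 00100011
10010010 xor 00010111 = 10000101
11001001 xor 00100001 = 11101000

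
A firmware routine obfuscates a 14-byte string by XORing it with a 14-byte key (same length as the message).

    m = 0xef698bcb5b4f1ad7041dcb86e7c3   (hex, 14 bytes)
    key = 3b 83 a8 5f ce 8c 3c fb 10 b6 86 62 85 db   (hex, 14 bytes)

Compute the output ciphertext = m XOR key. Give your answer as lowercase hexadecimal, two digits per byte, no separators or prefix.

XOR is its own inverse, so applying the key byte-wise gives the result directly.
byte 0: ef xor 3b = d4
byte 1: 69 xor 83 = ea
byte 2: 8b xor a8 = 23
byte 3: cb xor 5f = 94
byte 4: 5b xor ce = 95
byte 5: 4f xor 8c = c3
byte 6: 1a xor 3c = 26
byte 7: d7 xor fb = 2c
byte 8: 04 xor 10 = 14
byte 9: 1d xor b6 = ab
byte 10: cb xor 86 = 4d
byte 11: 86 xor 62 = e4
byte 12: e7 xor 85 = 62
byte 13: c3 xor db = 18

d4ea239495c3262c14ab4de46218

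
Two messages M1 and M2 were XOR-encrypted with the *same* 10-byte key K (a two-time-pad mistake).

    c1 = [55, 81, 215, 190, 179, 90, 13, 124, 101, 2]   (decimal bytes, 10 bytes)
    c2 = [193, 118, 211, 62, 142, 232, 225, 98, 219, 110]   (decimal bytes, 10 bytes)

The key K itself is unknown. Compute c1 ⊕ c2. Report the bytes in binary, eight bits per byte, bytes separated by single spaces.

c1 ⊕ c2 = (M1 ⊕ K) ⊕ (M2 ⊕ K) = M1 ⊕ M2 — the shared key cancels under XOR.
00110111 ⊕ 11000001 = 11110110
01010001 ⊕ 01110110 = 00100111
11010111 ⊕ 11010011 = 00000100
10111110 ⊕ 00111110 = 10000000
10110011 ⊕ 10001110 = 00111101
01011010 ⊕ 11101000 = 10110010
00001101 ⊕ 11100001 = 11101100
01111100 ⊕ 01100010 = 00011110
01100101 ⊕ 11011011 = 10111110
00000010 ⊕ 01101110 = 01101100

11110110 00100111 00000100 10000000 00111101 10110010 11101100 00011110 10111110 01101100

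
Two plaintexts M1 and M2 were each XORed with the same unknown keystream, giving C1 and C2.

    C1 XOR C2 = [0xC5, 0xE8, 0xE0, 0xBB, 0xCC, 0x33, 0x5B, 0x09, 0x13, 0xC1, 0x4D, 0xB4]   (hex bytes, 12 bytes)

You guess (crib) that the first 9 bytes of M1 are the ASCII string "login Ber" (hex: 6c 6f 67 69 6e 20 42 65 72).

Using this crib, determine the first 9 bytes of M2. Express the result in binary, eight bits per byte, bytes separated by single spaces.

Since C1 ⊕ C2 = M1 ⊕ M2, XORing with the guessed M1 bytes yields the corresponding M2 bytes: M2 = (C1 ⊕ C2) ⊕ M1.
11000101 XOR 01101100 = 10101001
11101000 XOR 01101111 = 10000111
11100000 XOR 01100111 = 10000111
10111011 XOR 01101001 = 11010010
11001100 XOR 01101110 = 10100010
00110011 XOR 00100000 = 00010011
01011011 XOR 01000010 = 00011001
00001001 XOR 01100101 = 01101100
00010011 XOR 01110010 = 01100001

10101001 10000111 10000111 11010010 10100010 00010011 00011001 01101100 01100001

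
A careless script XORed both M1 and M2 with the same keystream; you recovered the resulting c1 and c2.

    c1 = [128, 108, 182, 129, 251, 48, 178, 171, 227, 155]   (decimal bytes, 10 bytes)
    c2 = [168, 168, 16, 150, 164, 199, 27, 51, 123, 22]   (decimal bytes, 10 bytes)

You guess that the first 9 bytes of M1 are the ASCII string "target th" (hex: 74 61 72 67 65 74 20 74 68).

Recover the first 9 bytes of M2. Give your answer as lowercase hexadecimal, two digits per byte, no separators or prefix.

5ca5d4703a8389ecf0

First, c1 ⊕ c2 = (M1 ⊕ K) ⊕ (M2 ⊕ K) = M1 ⊕ M2, so the key drops out. Then M2 = (M1 ⊕ M2) ⊕ M1 over the first 9 bytes.
byte 0: (80 ^ a8) ^ 74 = 28 ^ 74 = 5c
byte 1: (6c ^ a8) ^ 61 = c4 ^ 61 = a5
byte 2: (b6 ^ 10) ^ 72 = a6 ^ 72 = d4
byte 3: (81 ^ 96) ^ 67 = 17 ^ 67 = 70
byte 4: (fb ^ a4) ^ 65 = 5f ^ 65 = 3a
byte 5: (30 ^ c7) ^ 74 = f7 ^ 74 = 83
byte 6: (b2 ^ 1b) ^ 20 = a9 ^ 20 = 89
byte 7: (ab ^ 33) ^ 74 = 98 ^ 74 = ec
byte 8: (e3 ^ 7b) ^ 68 = 98 ^ 68 = f0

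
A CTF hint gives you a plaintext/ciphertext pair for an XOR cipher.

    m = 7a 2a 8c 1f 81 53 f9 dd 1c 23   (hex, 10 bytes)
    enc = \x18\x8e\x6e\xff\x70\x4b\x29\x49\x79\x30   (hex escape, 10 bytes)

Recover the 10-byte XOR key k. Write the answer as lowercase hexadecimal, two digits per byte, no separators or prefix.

62a4e2e0f118d0946513

Since enc = m ⊕ k, XORing both sides with m gives k = m ⊕ enc.
7a ⊕ 18 = 62
2a ⊕ 8e = a4
8c ⊕ 6e = e2
1f ⊕ ff = e0
81 ⊕ 70 = f1
53 ⊕ 4b = 18
f9 ⊕ 29 = d0
dd ⊕ 49 = 94
1c ⊕ 79 = 65
23 ⊕ 30 = 13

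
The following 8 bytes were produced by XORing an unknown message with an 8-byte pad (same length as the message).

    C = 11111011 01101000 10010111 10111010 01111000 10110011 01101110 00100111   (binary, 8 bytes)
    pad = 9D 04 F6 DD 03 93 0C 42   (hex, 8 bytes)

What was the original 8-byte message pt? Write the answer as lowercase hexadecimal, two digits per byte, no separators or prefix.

666c61677b206265

XOR is its own inverse, so applying the key byte-wise gives the result directly.
fb ⊕ 9d = 66
68 ⊕ 04 = 6c
97 ⊕ f6 = 61
ba ⊕ dd = 67
78 ⊕ 03 = 7b
b3 ⊕ 93 = 20
6e ⊕ 0c = 62
27 ⊕ 42 = 65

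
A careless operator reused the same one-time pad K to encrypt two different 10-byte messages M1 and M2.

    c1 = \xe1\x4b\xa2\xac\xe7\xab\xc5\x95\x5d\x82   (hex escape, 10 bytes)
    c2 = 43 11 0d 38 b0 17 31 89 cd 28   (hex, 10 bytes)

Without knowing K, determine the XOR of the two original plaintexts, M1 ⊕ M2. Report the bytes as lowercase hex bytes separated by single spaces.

a2 5a af 94 57 bc f4 1c 90 aa

c1 ⊕ c2 = (M1 ⊕ K) ⊕ (M2 ⊕ K) = M1 ⊕ M2 — the shared key cancels under XOR.
11100001 xor 01000011 = 10100010
01001011 xor 00010001 = 01011010
10100010 xor 00001101 = 10101111
10101100 xor 00111000 = 10010100
11100111 xor 10110000 = 01010111
10101011 xor 00010111 = 10111100
11000101 xor 00110001 = 11110100
10010101 xor 10001001 = 00011100
01011101 xor 11001101 = 10010000
10000010 xor 00101000 = 10101010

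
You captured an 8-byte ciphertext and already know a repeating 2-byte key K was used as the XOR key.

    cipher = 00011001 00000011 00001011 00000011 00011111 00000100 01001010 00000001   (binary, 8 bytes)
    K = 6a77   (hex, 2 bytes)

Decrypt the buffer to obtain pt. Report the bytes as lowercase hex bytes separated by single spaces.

73 74 61 74 75 73 20 76

The 2-byte key repeats, so the effective keystream is 6a 77 6a 77 6a 77 6a 77.
byte 0: 19 ⊕ 6a = 73
byte 1: 03 ⊕ 77 = 74
byte 2: 0b ⊕ 6a = 61
byte 3: 03 ⊕ 77 = 74
byte 4: 1f ⊕ 6a = 75
byte 5: 04 ⊕ 77 = 73
byte 6: 4a ⊕ 6a = 20
byte 7: 01 ⊕ 77 = 76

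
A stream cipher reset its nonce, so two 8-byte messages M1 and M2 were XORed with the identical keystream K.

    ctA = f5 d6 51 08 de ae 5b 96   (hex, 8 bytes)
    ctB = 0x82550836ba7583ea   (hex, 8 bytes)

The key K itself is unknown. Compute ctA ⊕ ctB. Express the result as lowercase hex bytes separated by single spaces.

ctA ⊕ ctB = (M1 ⊕ K) ⊕ (M2 ⊕ K) = M1 ⊕ M2 — the shared key cancels under XOR.
byte 0: 11110101 XOR 10000010 = 01110111
byte 1: 11010110 XOR 01010101 = 10000011
byte 2: 01010001 XOR 00001000 = 01011001
byte 3: 00001000 XOR 00110110 = 00111110
byte 4: 11011110 XOR 10111010 = 01100100
byte 5: 10101110 XOR 01110101 = 11011011
byte 6: 01011011 XOR 10000011 = 11011000
byte 7: 10010110 XOR 11101010 = 01111100

77 83 59 3e 64 db d8 7c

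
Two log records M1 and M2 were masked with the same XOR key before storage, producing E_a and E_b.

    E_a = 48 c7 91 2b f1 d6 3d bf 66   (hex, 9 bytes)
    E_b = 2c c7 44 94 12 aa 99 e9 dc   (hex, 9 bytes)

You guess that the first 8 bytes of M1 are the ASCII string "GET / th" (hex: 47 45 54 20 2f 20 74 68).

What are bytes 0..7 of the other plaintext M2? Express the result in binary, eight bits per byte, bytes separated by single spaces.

00100011 01000101 10000001 10011111 11001100 01011100 11010000 00111110

First, E_a ⊕ E_b = (M1 ⊕ K) ⊕ (M2 ⊕ K) = M1 ⊕ M2, so the key drops out. Then M2 = (M1 ⊕ M2) ⊕ M1 over the first 8 bytes.
byte 0: (48 ^ 2c) ^ 47 = 64 ^ 47 = 23
byte 1: (c7 ^ c7) ^ 45 = 00 ^ 45 = 45
byte 2: (91 ^ 44) ^ 54 = d5 ^ 54 = 81
byte 3: (2b ^ 94) ^ 20 = bf ^ 20 = 9f
byte 4: (f1 ^ 12) ^ 2f = e3 ^ 2f = cc
byte 5: (d6 ^ aa) ^ 20 = 7c ^ 20 = 5c
byte 6: (3d ^ 99) ^ 74 = a4 ^ 74 = d0
byte 7: (bf ^ e9) ^ 68 = 56 ^ 68 = 3e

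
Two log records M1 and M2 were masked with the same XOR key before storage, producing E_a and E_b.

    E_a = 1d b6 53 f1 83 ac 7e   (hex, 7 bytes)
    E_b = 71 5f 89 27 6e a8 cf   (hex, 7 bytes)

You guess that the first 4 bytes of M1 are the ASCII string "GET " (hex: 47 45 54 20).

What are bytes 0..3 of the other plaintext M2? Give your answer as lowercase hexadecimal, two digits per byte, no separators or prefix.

2bac8ef6

First, E_a ⊕ E_b = (M1 ⊕ K) ⊕ (M2 ⊕ K) = M1 ⊕ M2, so the key drops out. Then M2 = (M1 ⊕ M2) ⊕ M1 over the first 4 bytes.
byte 0: (1d XOR 71) XOR 47 = 6c XOR 47 = 2b
byte 1: (b6 XOR 5f) XOR 45 = e9 XOR 45 = ac
byte 2: (53 XOR 89) XOR 54 = da XOR 54 = 8e
byte 3: (f1 XOR 27) XOR 20 = d6 XOR 20 = f6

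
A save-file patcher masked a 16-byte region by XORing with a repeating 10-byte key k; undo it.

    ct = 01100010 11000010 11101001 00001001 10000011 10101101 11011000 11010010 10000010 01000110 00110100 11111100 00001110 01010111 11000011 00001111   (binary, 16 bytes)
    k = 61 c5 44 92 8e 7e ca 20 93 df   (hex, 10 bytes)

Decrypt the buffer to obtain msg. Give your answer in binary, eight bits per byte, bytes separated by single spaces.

The 10-byte key repeats, so the effective keystream is 61 c5 44 92 8e 7e ca 20 93 df 61 c5 44 92 8e 7e.
byte 0: 62 ^ 61 = 03
byte 1: c2 ^ c5 = 07
byte 2: e9 ^ 44 = ad
byte 3: 09 ^ 92 = 9b
byte 4: 83 ^ 8e = 0d
byte 5: ad ^ 7e = d3
byte 6: d8 ^ ca = 12
byte 7: d2 ^ 20 = f2
byte 8: 82 ^ 93 = 11
byte 9: 46 ^ df = 99
byte 10: 34 ^ 61 = 55
byte 11: fc ^ c5 = 39
byte 12: 0e ^ 44 = 4a
byte 13: 57 ^ 92 = c5
byte 14: c3 ^ 8e = 4d
byte 15: 0f ^ 7e = 71

00000011 00000111 10101101 10011011 00001101 11010011 00010010 11110010 00010001 10011001 01010101 00111001 01001010 11000101 01001101 01110001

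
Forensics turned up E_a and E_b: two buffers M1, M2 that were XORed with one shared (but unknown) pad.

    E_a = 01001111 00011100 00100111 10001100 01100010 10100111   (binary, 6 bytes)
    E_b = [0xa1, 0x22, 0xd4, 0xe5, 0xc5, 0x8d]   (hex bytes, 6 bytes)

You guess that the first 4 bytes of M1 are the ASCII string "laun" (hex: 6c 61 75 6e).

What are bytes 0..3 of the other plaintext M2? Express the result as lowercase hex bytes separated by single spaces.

First, E_a ⊕ E_b = (M1 ⊕ K) ⊕ (M2 ⊕ K) = M1 ⊕ M2, so the key drops out. Then M2 = (M1 ⊕ M2) ⊕ M1 over the first 4 bytes.
byte 0: (4f xor a1) xor 6c = ee xor 6c = 82
byte 1: (1c xor 22) xor 61 = 3e xor 61 = 5f
byte 2: (27 xor d4) xor 75 = f3 xor 75 = 86
byte 3: (8c xor e5) xor 6e = 69 xor 6e = 07

82 5f 86 07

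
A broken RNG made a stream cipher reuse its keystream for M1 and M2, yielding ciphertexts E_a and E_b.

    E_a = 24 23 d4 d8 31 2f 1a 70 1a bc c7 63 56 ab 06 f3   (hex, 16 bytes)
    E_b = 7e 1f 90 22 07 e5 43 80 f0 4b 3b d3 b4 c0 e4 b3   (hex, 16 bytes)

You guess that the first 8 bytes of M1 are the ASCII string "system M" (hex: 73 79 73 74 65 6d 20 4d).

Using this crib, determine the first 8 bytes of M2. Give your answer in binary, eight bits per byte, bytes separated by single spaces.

00101001 01000101 00110111 10001110 01010011 10100111 01111001 10111101

First, E_a ⊕ E_b = (M1 ⊕ K) ⊕ (M2 ⊕ K) = M1 ⊕ M2, so the key drops out. Then M2 = (M1 ⊕ M2) ⊕ M1 over the first 8 bytes.
byte 0: (24 XOR 7e) XOR 73 = 5a XOR 73 = 29
byte 1: (23 XOR 1f) XOR 79 = 3c XOR 79 = 45
byte 2: (d4 XOR 90) XOR 73 = 44 XOR 73 = 37
byte 3: (d8 XOR 22) XOR 74 = fa XOR 74 = 8e
byte 4: (31 XOR 07) XOR 65 = 36 XOR 65 = 53
byte 5: (2f XOR e5) XOR 6d = ca XOR 6d = a7
byte 6: (1a XOR 43) XOR 20 = 59 XOR 20 = 79
byte 7: (70 XOR 80) XOR 4d = f0 XOR 4d = bd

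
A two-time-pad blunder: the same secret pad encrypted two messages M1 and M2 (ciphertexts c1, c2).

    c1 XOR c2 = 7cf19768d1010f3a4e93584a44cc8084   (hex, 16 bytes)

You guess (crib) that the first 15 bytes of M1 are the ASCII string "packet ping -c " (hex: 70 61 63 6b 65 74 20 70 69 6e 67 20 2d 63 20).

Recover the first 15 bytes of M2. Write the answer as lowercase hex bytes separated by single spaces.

Since c1 ⊕ c2 = M1 ⊕ M2, XORing with the guessed M1 bytes yields the corresponding M2 bytes: M2 = (c1 ⊕ c2) ⊕ M1.
124 xor 112 =  12
241 xor  97 = 144
151 xor  99 = 244
104 xor 107 =   3
209 xor 101 = 180
  1 xor 116 = 117
 15 xor  32 =  47
 58 xor 112 =  74
 78 xor 105 =  39
147 xor 110 = 253
 88 xor 103 =  63
 74 xor  32 = 106
 68 xor  45 = 105
204 xor  99 = 175
128 xor  32 = 160

0c 90 f4 03 b4 75 2f 4a 27 fd 3f 6a 69 af a0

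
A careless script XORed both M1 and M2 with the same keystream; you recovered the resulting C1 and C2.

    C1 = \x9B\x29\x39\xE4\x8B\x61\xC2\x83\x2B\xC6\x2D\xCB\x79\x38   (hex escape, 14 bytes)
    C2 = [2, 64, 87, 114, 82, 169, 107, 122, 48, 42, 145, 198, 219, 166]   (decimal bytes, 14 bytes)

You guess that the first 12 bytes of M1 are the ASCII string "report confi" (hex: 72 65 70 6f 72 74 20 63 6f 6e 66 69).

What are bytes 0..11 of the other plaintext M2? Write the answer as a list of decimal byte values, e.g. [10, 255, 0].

[235, 12, 30, 249, 171, 188, 137, 154, 116, 130, 218, 100]

First, C1 ⊕ C2 = (M1 ⊕ K) ⊕ (M2 ⊕ K) = M1 ⊕ M2, so the key drops out. Then M2 = (M1 ⊕ M2) ⊕ M1 over the first 12 bytes.
byte 0: (9b ^ 02) ^ 72 = 99 ^ 72 = eb
byte 1: (29 ^ 40) ^ 65 = 69 ^ 65 = 0c
byte 2: (39 ^ 57) ^ 70 = 6e ^ 70 = 1e
byte 3: (e4 ^ 72) ^ 6f = 96 ^ 6f = f9
byte 4: (8b ^ 52) ^ 72 = d9 ^ 72 = ab
byte 5: (61 ^ a9) ^ 74 = c8 ^ 74 = bc
byte 6: (c2 ^ 6b) ^ 20 = a9 ^ 20 = 89
byte 7: (83 ^ 7a) ^ 63 = f9 ^ 63 = 9a
byte 8: (2b ^ 30) ^ 6f = 1b ^ 6f = 74
byte 9: (c6 ^ 2a) ^ 6e = ec ^ 6e = 82
byte 10: (2d ^ 91) ^ 66 = bc ^ 66 = da
byte 11: (cb ^ c6) ^ 69 = 0d ^ 69 = 64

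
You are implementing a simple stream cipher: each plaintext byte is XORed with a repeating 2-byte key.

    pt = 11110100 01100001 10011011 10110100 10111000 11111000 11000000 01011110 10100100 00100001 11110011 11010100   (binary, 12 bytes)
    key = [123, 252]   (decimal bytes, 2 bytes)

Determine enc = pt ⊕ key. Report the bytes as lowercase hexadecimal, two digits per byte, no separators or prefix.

8f9de048c304bba2dfdd8828

The 2-byte key repeats, so the effective keystream is 7b fc 7b fc 7b fc 7b fc 7b fc 7b fc.
byte 0: f4 ⊕ 7b = 8f
byte 1: 61 ⊕ fc = 9d
byte 2: 9b ⊕ 7b = e0
byte 3: b4 ⊕ fc = 48
byte 4: b8 ⊕ 7b = c3
byte 5: f8 ⊕ fc = 04
byte 6: c0 ⊕ 7b = bb
byte 7: 5e ⊕ fc = a2
byte 8: a4 ⊕ 7b = df
byte 9: 21 ⊕ fc = dd
byte 10: f3 ⊕ 7b = 88
byte 11: d4 ⊕ fc = 28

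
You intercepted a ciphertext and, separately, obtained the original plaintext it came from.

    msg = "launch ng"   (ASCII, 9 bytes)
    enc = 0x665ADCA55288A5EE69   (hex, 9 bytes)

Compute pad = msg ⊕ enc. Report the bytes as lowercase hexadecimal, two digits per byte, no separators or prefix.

Since enc = msg ⊕ pad, XORing both sides with msg gives pad = msg ⊕ enc.
01101100 ^ 01100110 = 00001010
01100001 ^ 01011010 = 00111011
01110101 ^ 11011100 = 10101001
01101110 ^ 10100101 = 11001011
01100011 ^ 01010010 = 00110001
01101000 ^ 10001000 = 11100000
00100000 ^ 10100101 = 10000101
01101110 ^ 11101110 = 10000000
01100111 ^ 01101001 = 00001110

0a3ba9cb31e085800e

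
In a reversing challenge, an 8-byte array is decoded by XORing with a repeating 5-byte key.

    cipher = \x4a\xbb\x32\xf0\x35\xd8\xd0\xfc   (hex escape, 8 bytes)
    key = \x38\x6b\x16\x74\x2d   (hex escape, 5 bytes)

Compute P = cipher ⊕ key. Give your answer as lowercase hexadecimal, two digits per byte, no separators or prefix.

The 5-byte key repeats, so the effective keystream is 38 6b 16 74 2d 38 6b 16.
byte 0: 4a ^ 38 = 72
byte 1: bb ^ 6b = d0
byte 2: 32 ^ 16 = 24
byte 3: f0 ^ 74 = 84
byte 4: 35 ^ 2d = 18
byte 5: d8 ^ 38 = e0
byte 6: d0 ^ 6b = bb
byte 7: fc ^ 16 = ea

72d0248418e0bbea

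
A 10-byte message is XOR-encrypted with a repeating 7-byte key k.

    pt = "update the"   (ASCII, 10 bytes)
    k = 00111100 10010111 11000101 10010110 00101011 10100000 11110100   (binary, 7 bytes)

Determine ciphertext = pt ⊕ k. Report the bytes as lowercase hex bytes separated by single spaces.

The 7-byte key repeats, so the effective keystream is 3c 97 c5 96 2b a0 f4 3c 97 c5.
byte 0: 75 ^ 3c = 49
byte 1: 70 ^ 97 = e7
byte 2: 64 ^ c5 = a1
byte 3: 61 ^ 96 = f7
byte 4: 74 ^ 2b = 5f
byte 5: 65 ^ a0 = c5
byte 6: 20 ^ f4 = d4
byte 7: 74 ^ 3c = 48
byte 8: 68 ^ 97 = ff
byte 9: 65 ^ c5 = a0

49 e7 a1 f7 5f c5 d4 48 ff a0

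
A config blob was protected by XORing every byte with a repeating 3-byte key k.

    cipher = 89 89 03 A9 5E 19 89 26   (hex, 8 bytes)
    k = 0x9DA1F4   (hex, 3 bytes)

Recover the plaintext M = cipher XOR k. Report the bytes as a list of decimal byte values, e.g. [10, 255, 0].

[20, 40, 247, 52, 255, 237, 20, 135]

The 3-byte key repeats, so the effective keystream is 9d a1 f4 9d a1 f4 9d a1.
byte 0: 89 xor 9d = 14
byte 1: 89 xor a1 = 28
byte 2: 03 xor f4 = f7
byte 3: a9 xor 9d = 34
byte 4: 5e xor a1 = ff
byte 5: 19 xor f4 = ed
byte 6: 89 xor 9d = 14
byte 7: 26 xor a1 = 87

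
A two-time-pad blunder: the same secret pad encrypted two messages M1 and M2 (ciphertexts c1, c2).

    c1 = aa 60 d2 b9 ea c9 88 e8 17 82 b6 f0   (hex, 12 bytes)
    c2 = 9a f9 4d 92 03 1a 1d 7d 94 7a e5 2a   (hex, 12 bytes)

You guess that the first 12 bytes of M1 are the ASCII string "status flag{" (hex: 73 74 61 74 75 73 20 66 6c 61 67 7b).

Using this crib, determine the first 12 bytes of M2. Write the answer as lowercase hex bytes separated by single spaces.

First, c1 ⊕ c2 = (M1 ⊕ K) ⊕ (M2 ⊕ K) = M1 ⊕ M2, so the key drops out. Then M2 = (M1 ⊕ M2) ⊕ M1 over the first 12 bytes.
byte 0: (aa ⊕ 9a) ⊕ 73 = 30 ⊕ 73 = 43
byte 1: (60 ⊕ f9) ⊕ 74 = 99 ⊕ 74 = ed
byte 2: (d2 ⊕ 4d) ⊕ 61 = 9f ⊕ 61 = fe
byte 3: (b9 ⊕ 92) ⊕ 74 = 2b ⊕ 74 = 5f
byte 4: (ea ⊕ 03) ⊕ 75 = e9 ⊕ 75 = 9c
byte 5: (c9 ⊕ 1a) ⊕ 73 = d3 ⊕ 73 = a0
byte 6: (88 ⊕ 1d) ⊕ 20 = 95 ⊕ 20 = b5
byte 7: (e8 ⊕ 7d) ⊕ 66 = 95 ⊕ 66 = f3
byte 8: (17 ⊕ 94) ⊕ 6c = 83 ⊕ 6c = ef
byte 9: (82 ⊕ 7a) ⊕ 61 = f8 ⊕ 61 = 99
byte 10: (b6 ⊕ e5) ⊕ 67 = 53 ⊕ 67 = 34
byte 11: (f0 ⊕ 2a) ⊕ 7b = da ⊕ 7b = a1

43 ed fe 5f 9c a0 b5 f3 ef 99 34 a1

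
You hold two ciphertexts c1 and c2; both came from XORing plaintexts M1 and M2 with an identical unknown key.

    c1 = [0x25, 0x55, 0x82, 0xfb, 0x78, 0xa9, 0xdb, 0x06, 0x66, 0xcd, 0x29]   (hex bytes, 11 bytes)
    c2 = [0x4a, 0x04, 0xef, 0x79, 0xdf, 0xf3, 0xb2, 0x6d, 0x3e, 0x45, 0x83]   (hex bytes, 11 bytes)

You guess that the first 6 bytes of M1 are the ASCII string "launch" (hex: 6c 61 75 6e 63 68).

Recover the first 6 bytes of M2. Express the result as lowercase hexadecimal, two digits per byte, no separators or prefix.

033018ecc432

First, c1 ⊕ c2 = (M1 ⊕ K) ⊕ (M2 ⊕ K) = M1 ⊕ M2, so the key drops out. Then M2 = (M1 ⊕ M2) ⊕ M1 over the first 6 bytes.
byte 0: (25 XOR 4a) XOR 6c = 6f XOR 6c = 03
byte 1: (55 XOR 04) XOR 61 = 51 XOR 61 = 30
byte 2: (82 XOR ef) XOR 75 = 6d XOR 75 = 18
byte 3: (fb XOR 79) XOR 6e = 82 XOR 6e = ec
byte 4: (78 XOR df) XOR 63 = a7 XOR 63 = c4
byte 5: (a9 XOR f3) XOR 68 = 5a XOR 68 = 32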